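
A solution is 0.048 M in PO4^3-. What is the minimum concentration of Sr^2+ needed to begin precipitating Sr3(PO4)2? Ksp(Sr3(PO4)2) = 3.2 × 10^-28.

[Sr^2+] = 5.2e-9 M

Sr3(PO4)2(s) ⇌ 3 Sr^2+ + 2 PO4^3-
Ksp = [Sr^2+]^3[PO4^3-]^2
Precipitation begins when Q = Ksp. With [PO4^3-] = 0.048 M:
3.2 × 10^-28 = (0.048)^2 × [Sr^2+]^3
[Sr^2+] = (3.2 × 10^-28 / 2.30 x 10^-3)^(1/3) = 5.2 x 10^-9 M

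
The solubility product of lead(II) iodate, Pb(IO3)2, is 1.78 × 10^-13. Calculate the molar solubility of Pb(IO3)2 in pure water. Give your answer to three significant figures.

s = 3.54 x 10^-5 M

Pb(IO3)2(s) ⇌ Pb^2+ + 2 IO3^-
Ksp = [Pb^2+][IO3^-]^2
For each mole of Pb(IO3)2 that dissolves: [Pb^2+] = s, [IO3^-] = 2s.
Ksp = s(2s)^2 = 4s^3
Solving, s = (1.78 × 10^-13/4)^(1/3) = 3.54 × 10^-5 M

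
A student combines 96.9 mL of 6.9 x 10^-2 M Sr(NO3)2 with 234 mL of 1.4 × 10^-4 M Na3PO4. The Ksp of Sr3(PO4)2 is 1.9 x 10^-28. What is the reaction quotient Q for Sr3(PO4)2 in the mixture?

Total volume = 96.9 + 234 = 330.9 mL.
[Sr^2+] = 6.9 x 10^-2 × (96.9/330.9) = 2.02 x 10^-2 M
[PO4^3-] = 1.4 × 10^-4 × (234/330.9) = 9.90 × 10^-5 M
Sr3(PO4)2(s) ⇌ 3 Sr^2+ + 2 PO4^3-, so Q = [Sr^2+]^3[PO4^3-]^2
Q = (2.02 x 10^-2)^3(9.90 x 10^-5)^2 = 8.1 × 10^-14
Q > Ksp, so Sr3(PO4)2 will precipitate.

Q = 8.1 x 10^-14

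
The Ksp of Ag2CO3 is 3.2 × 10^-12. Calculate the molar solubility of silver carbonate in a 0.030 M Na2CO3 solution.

5.2e-6 M

Ag2CO3(s) <=> 2 Ag^+(aq) + CO3^2-(aq)
Ksp = [Ag^+]^2[CO3^2-]
Let s be the molar solubility in this solution. [Ag^+] = 2s, [CO3^2-] = 0.030 + s ≈ 0.030 (Ksp is small, so little additional dissolves).
Ksp ≈ (2s)^2 × 0.030
s = 5.2 × 10^-6 M
Check: s = 5.2 x 10^-6 ≪ 0.030, so the approximation is valid.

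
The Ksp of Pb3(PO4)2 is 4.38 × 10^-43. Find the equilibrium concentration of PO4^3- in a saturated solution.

2.65 × 10^-9 M

Pb3(PO4)2(s) ⇌ 3 Pb^2+(aq) + 2 PO4^3-(aq)
Ksp = [Pb^2+]^3[PO4^3-]^2
If s mol/L of Pb3(PO4)2 dissolves, [Pb^2+] = 3s and [PO4^3-] = 2s.
Substituting: Ksp = (3s)^3(2s)^2 = 108s^5
s^5 = 4.38 × 10^-43 / 108, so s = 1.323 × 10^-9 M
[PO4^3-] = 2s = 2.65 × 10^-9 M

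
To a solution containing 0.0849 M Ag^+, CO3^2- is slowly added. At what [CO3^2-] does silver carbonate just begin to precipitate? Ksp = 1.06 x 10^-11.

Ag2CO3(s) ⇌ 2 Ag^+ + CO3^2-
Ksp = [Ag^+]^2[CO3^2-]
Precipitation begins when Q = Ksp. With [Ag^+] = 0.0849 M:
1.06 x 10^-11 = (0.0849)^2 × [CO3^2-]
[CO3^2-] = (1.06 x 10^-11 / 7.208 x 10^-3) = 1.47 × 10^-9 M

[CO3^2-] ≈ 1.47 × 10^-9 M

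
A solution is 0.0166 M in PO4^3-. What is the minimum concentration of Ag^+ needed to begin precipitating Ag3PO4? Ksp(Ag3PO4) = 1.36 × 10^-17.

[Ag^+] = 9.36 x 10^-6 M

Ag3PO4(s) <=> 3 Ag^+ + PO4^3-
Ksp = [Ag^+]^3[PO4^3-]
Precipitation begins when Q = Ksp. With [PO4^3-] = 0.0166 M:
1.36 × 10^-17 = (0.0166) × [Ag^+]^3
[Ag^+] = (1.36 × 10^-17 / 1.66 x 10^-2)^(1/3) = 9.36 x 10^-6 M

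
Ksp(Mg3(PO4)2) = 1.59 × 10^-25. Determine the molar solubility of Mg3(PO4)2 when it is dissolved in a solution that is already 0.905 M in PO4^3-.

Mg3(PO4)2(s) ⇌ 3 Mg^2+(aq) + 2 PO4^3-(aq)
Ksp = [Mg^2+]^3[PO4^3-]^2
Let s be the molar solubility in this solution. [Mg^2+] = 3s, [PO4^3-] = 0.905 + 2s ≈ 0.905 (common-ion effect: PO4^3- is already 0.905 M).
Ksp ≈ (3s)^3 × (0.905)^2
s = 1.93 × 10^-9 M
Check: 2s = 3.9 × 10^-9 ≪ 0.905, so the approximation is valid.

s ≈ 1.93e-9 M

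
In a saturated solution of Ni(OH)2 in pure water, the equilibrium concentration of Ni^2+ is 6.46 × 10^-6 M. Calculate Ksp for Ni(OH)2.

Ni(OH)2(s) ⇌ Ni^2+(aq) + 2 OH^-(aq)
Stoichiometry gives [OH^-] = (2/1)[Ni^2+] = 1.292 × 10^-5 M.
Ksp = [Ni^2+][OH^-]^2
Ksp = 6.46 × 10^-6 × (1.292 × 10^-5)^2 = 1.08 × 10^-15

Ksp ≈ 1.08e-15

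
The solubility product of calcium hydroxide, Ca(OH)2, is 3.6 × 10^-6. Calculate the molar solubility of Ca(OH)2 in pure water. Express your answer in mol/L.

Ca(OH)2(s) ⇌ Ca^2+(aq) + 2 OH^-(aq)
Ksp = [Ca^2+][OH^-]^2
Let s = molar solubility. Then [Ca^2+] = s and [OH^-] = 2s.
Ksp = s(2s)^2 = 4s^3
s^3 = 3.6 × 10^-6 / 4, so s = 9.7 × 10^-3 M

9.7 x 10^-3 M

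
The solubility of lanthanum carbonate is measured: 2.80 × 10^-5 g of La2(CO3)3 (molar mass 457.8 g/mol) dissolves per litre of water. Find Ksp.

Molar solubility s = (2.80 × 10^-5 g/L) / (457.8 g/mol) = 6.116 × 10^-8 M.
La2(CO3)3(s) <=> 2 La^3+ + 3 CO3^2-
With molar solubility s: [La^3+] = 2s, [CO3^2-] = 3s.
Ksp = [La^3+]^2[CO3^2-]^3
So Ksp = (2s)^2 × (3s)^3 = 108s^5
With s = 6.116 × 10^-8: Ksp = 9.24 x 10^-35

Ksp ≈ 9.24e-35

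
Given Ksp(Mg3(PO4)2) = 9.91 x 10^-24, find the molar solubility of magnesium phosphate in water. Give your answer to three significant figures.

9.83 × 10^-6 M

Mg3(PO4)2(s) ⇌ 3 Mg^2+(aq) + 2 PO4^3-(aq)
Ksp = [Mg^2+]^3[PO4^3-]^2
If s mol/L of Mg3(PO4)2 dissolves, [Mg^2+] = 3s and [PO4^3-] = 2s.
Substituting: Ksp = (3s)^3(2s)^2 = 108s^5
s^5 = 9.91 x 10^-24 / 108, so s = 9.83 × 10^-6 M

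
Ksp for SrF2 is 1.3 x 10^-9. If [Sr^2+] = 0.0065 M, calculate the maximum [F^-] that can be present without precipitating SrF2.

[F^-] ≈ 4.5 × 10^-4 M

SrF2(s) ⇌ Sr^2+(aq) + 2 F^-(aq)
Ksp = [Sr^2+][F^-]^2
Precipitation begins when Q = Ksp. With [Sr^2+] = 0.0065 M:
1.3 x 10^-9 = (0.0065) × [F^-]^2
[F^-] = (1.3 x 10^-9 / 6.5 × 10^-3)^(1/2) = 4.5 × 10^-4 M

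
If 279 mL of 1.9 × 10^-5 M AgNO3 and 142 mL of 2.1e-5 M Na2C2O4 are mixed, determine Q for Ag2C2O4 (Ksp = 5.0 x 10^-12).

Total volume = 279 + 142 = 421 mL.
[Ag^+] = 1.9 × 10^-5 × (279/421) = 1.26 × 10^-5 M
[C2O4^2-] = 2.1 × 10^-5 × (142/421) = 7.08 × 10^-6 M
Ag2C2O4(s) <=> 2 Ag^+(aq) + C2O4^2-(aq), so Q = [Ag^+]^2[C2O4^2-]
Q = (1.26 × 10^-5)^2(7.08 x 10^-6) = 1.1 x 10^-15
Q < Ksp, so no precipitate of Ag2C2O4 forms.

Q ≈ 1.1 × 10^-15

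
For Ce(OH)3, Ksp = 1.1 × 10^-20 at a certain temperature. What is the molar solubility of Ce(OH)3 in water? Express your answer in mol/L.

Ce(OH)3(s) ⇌ Ce^3+(aq) + 3 OH^-(aq)
Ksp = [Ce^3+][OH^-]^3
With molar solubility s: [Ce^3+] = s, [OH^-] = 3s.
So Ksp = s × (3s)^3 = 27s^4
Solving, s = (1.1 × 10^-20/27)^(1/4) = 4.5 × 10^-6 M

s = 4.5 × 10^-6 M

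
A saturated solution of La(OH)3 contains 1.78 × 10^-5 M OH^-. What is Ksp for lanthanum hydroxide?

Ksp = 3.35 × 10^-20

La(OH)3(s) <=> La^3+(aq) + 3 OH^-(aq)
Stoichiometry gives [La^3+] = (1/3)[OH^-] = 5.933 x 10^-6 M.
Ksp = [La^3+][OH^-]^3
Ksp = 5.933 × 10^-6 × (1.78 × 10^-5)^3 = 3.35 × 10^-20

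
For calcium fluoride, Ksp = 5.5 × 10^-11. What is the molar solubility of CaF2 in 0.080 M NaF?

CaF2(s) ⇌ Ca^2+ + 2 F^-
Ksp = [Ca^2+][F^-]^2
If s mol/L dissolves here, [Ca^2+] = s, [F^-] = 0.080 + 2s ≈ 0.080 (since F^- from NaF dominates).
Ksp ≈ s × (0.080)^2
s = 8.6 x 10^-9 M
Check: 2s = 1.7 × 10^-8 ≪ 0.080, so the approximation is valid.

s = 8.6 × 10^-9 M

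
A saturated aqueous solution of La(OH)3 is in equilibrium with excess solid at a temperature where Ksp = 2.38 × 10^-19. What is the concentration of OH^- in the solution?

[OH^-] = 2.91e-5 M

La(OH)3(s) ⇌ La^3+(aq) + 3 OH^-(aq)
Ksp = [La^3+][OH^-]^3
For each mole of La(OH)3 that dissolves: [La^3+] = s, [OH^-] = 3s.
So Ksp = s × (3s)^3 = 27s^4
s = (2.38 × 10^-19 / 27)^(1/4) = 9.690 × 10^-6 M
[OH^-] = 3s = 2.91 x 10^-5 M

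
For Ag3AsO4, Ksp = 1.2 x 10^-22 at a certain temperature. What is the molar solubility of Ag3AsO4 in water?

1.5 × 10^-6 M

Ag3AsO4(s) ⇌ 3 Ag^+(aq) + AsO4^3-(aq)
Ksp = [Ag^+]^3[AsO4^3-]
For each mole of Ag3AsO4 that dissolves: [Ag^+] = 3s, [AsO4^3-] = s.
Substituting: Ksp = (3s)^3s = 27s^4
s^4 = 1.2 x 10^-22 / 27, so s = 1.5 x 10^-6 M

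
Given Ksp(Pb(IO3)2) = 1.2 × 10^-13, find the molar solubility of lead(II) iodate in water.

s ≈ 3.1 × 10^-5 M

Pb(IO3)2(s) ⇌ Pb^2+(aq) + 2 IO3^-(aq)
Ksp = [Pb^2+][IO3^-]^2
With molar solubility s: [Pb^2+] = s, [IO3^-] = 2s.
So Ksp = s × (2s)^2 = 4s^3
Solving, s = (1.2 × 10^-13/4)^(1/3) = 3.1 × 10^-5 M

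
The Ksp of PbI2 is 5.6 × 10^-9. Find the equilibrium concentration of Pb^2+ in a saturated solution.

PbI2(s) ⇌ Pb^2+ + 2 I^-
Ksp = [Pb^2+][I^-]^2
If s mol/L of PbI2 dissolves, [Pb^2+] = s and [I^-] = 2s.
So Ksp = s × (2s)^2 = 4s^3
s = (5.6 × 10^-9 / 4)^(1/3) = 1.12 x 10^-3 M
[Pb^2+] = s = 1.1 × 10^-3 M

[Pb^2+] ≈ 1.1 × 10^-3 M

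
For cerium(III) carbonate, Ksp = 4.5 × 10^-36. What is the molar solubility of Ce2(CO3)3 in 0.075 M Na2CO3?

Ce2(CO3)3(s) <=> 2 Ce^3+(aq) + 3 CO3^2-(aq)
Ksp = [Ce^3+]^2[CO3^2-]^3
If s mol/L dissolves here, [Ce^3+] = 2s, [CO3^2-] = 0.075 + 3s ≈ 0.075 (since CO3^2- from Na2CO3 dominates).
Ksp ≈ (2s)^2 × (0.075)^3
s = 5.2 × 10^-17 M
Check: 3s = 1.5 × 10^-16 ≪ 0.075, so the approximation is valid.

s = 5.2 × 10^-17 M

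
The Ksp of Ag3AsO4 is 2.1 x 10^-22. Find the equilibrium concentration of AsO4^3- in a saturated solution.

[AsO4^3-] = 1.7 x 10^-6 M

Ag3AsO4(s) ⇌ 3 Ag^+ + AsO4^3-
Ksp = [Ag^+]^3[AsO4^3-]
With molar solubility s: [Ag^+] = 3s, [AsO4^3-] = s.
So Ksp = (3s)^3 × s = 27s^4
s = (2.1 x 10^-22 / 27)^(1/4) = 1.67 × 10^-6 M
[AsO4^3-] = s = 1.7 × 10^-6 M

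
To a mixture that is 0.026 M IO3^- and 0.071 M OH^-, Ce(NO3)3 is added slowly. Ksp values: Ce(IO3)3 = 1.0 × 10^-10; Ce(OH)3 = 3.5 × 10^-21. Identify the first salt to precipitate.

Ce(OH)3

Each salt begins to precipitate when Q = Ksp, i.e. when [Ce^3+] reaches its threshold.
For Ce(IO3)3: 1.0 × 10^-10 = (0.026)^3 × [Ce^3+]  ⇒  [Ce^3+] = 5.7 × 10^-6 M.
For Ce(OH)3: 3.5 × 10^-21 = (0.071)^3 × [Ce^3+]  ⇒  [Ce^3+] = 9.8 × 10^-18 M.
The salt with the lower threshold [Ce^3+] precipitates first: Ce(OH)3.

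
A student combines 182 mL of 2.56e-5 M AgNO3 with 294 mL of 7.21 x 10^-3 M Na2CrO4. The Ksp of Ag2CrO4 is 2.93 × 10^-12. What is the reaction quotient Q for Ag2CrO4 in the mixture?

4.27 × 10^-13

Total volume = 182 + 294 = 476 mL.
[Ag^+] = 2.56 × 10^-5 × (182/476) = 9.788 x 10^-6 M
[CrO4^2-] = 7.21 × 10^-3 × (294/476) = 4.453 × 10^-3 M
Ag2CrO4(s) <=> 2 Ag^+ + CrO4^2-, so Q = [Ag^+]^2[CrO4^2-]
Q = (9.788 × 10^-6)^2(4.453 x 10^-3) = 4.27 x 10^-13
Q < Ksp, so no precipitate of Ag2CrO4 forms.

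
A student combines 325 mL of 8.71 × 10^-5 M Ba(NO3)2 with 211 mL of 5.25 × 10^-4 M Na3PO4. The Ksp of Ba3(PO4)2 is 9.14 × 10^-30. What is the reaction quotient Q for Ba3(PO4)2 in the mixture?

Q = 6.29 × 10^-21

Total volume = 325 + 211 = 536 mL.
[Ba^2+] = 8.71 × 10^-5 × (325/536) = 5.281 × 10^-5 M
[PO4^3-] = 5.25 x 10^-4 × (211/536) = 2.067 × 10^-4 M
Ba3(PO4)2(s) ⇌ 3 Ba^2+ + 2 PO4^3-, so Q = [Ba^2+]^3[PO4^3-]^2
Q = (5.281 × 10^-5)^3(2.067 × 10^-4)^2 = 6.29 x 10^-21
Q > Ksp, so Ba3(PO4)2 will precipitate.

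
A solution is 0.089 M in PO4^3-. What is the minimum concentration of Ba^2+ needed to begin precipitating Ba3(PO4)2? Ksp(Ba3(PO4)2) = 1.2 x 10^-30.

5.3 × 10^-10 M

Ba3(PO4)2(s) <=> 3 Ba^2+(aq) + 2 PO4^3-(aq)
Ksp = [Ba^2+]^3[PO4^3-]^2
Precipitation begins when Q = Ksp. With [PO4^3-] = 0.089 M:
1.2 x 10^-30 = (0.089)^2 × [Ba^2+]^3
[Ba^2+] = (1.2 x 10^-30 / 7.92 × 10^-3)^(1/3) = 5.3 x 10^-10 M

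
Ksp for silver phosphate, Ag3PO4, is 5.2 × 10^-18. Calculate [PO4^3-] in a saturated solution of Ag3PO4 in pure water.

[PO4^3-] ≈ 2.1 x 10^-5 M

Ag3PO4(s) ⇌ 3 Ag^+(aq) + PO4^3-(aq)
Ksp = [Ag^+]^3[PO4^3-]
For each mole of Ag3PO4 that dissolves: [Ag^+] = 3s, [PO4^3-] = s.
So Ksp = (3s)^3 × s = 27s^4
Solving, s = (5.2 × 10^-18/27)^(1/4) = 2.09 x 10^-5 M
[PO4^3-] = s = 2.1 × 10^-5 M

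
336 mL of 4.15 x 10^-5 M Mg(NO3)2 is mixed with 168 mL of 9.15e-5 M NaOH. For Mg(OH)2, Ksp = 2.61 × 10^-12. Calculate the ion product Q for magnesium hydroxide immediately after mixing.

Total volume = 336 + 168 = 504 mL.
[Mg^2+] = 4.15 × 10^-5 × (336/504) = 2.767 × 10^-5 M
[OH^-] = 9.15 × 10^-5 × (168/504) = 3.050 × 10^-5 M
Mg(OH)2(s) <=> Mg^2+ + 2 OH^-, so Q = [Mg^2+][OH^-]^2
Q = (2.767 × 10^-5)(3.050 x 10^-5)^2 = 2.57 × 10^-14
Q < Ksp, so no precipitate of Mg(OH)2 forms.

Q = 2.57e-14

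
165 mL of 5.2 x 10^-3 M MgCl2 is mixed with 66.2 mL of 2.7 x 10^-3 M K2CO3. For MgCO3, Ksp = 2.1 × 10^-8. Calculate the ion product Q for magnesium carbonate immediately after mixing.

Total volume = 165 + 66.2 = 231.2 mL.
[Mg^2+] = 5.2 × 10^-3 × (165/231.2) = 3.71 x 10^-3 M
[CO3^2-] = 2.7 × 10^-3 × (66.2/231.2) = 7.73 × 10^-4 M
MgCO3(s) ⇌ Mg^2+ + CO3^2-, so Q = [Mg^2+][CO3^2-]
Q = (3.71 × 10^-3)(7.73 x 10^-4) = 2.9 × 10^-6
Q > Ksp, so MgCO3 will precipitate.

Q = 2.9 × 10^-6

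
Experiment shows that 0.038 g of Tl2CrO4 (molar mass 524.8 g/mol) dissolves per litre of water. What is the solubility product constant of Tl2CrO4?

Molar solubility s = (3.8 × 10^-2 g/L) / (524.8 g/mol) = 7.24 × 10^-5 M.
Tl2CrO4(s) ⇌ 2 Tl^+ + CrO4^2-
With molar solubility s: [Tl^+] = 2s, [CrO4^2-] = s.
Ksp = [Tl^+]^2[CrO4^2-]
So Ksp = (2s)^2 × s = 4s^3
With s = 7.24 x 10^-5: Ksp = 1.5 × 10^-12

Ksp ≈ 1.5 × 10^-12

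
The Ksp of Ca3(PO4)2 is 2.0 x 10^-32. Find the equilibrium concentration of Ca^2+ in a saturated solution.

[Ca^2+] ≈ 5.4e-7 M

Ca3(PO4)2(s) <=> 3 Ca^2+ + 2 PO4^3-
Ksp = [Ca^2+]^3[PO4^3-]^2
For each mole of Ca3(PO4)2 that dissolves: [Ca^2+] = 3s, [PO4^3-] = 2s.
Substituting: Ksp = (3s)^3(2s)^2 = 108s^5
Solving, s = (2.0 x 10^-32/108)^(1/5) = 1.79 × 10^-7 M
[Ca^2+] = 3s = 5.4 × 10^-7 M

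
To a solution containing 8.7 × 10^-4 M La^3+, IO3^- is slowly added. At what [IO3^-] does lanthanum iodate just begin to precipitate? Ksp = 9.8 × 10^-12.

[IO3^-] = 2.2 x 10^-3 M

La(IO3)3(s) ⇌ La^3+ + 3 IO3^-
Ksp = [La^3+][IO3^-]^3
Precipitation begins when Q = Ksp. With [La^3+] = 8.7 × 10^-4 M:
9.8 × 10^-12 = (8.7 × 10^-4) × [IO3^-]^3
[IO3^-] = (9.8 × 10^-12 / 8.7 × 10^-4)^(1/3) = 2.2 × 10^-3 M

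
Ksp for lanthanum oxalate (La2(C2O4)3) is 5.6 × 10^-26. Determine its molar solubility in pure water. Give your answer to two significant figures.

3.5 x 10^-6 M

La2(C2O4)3(s) ⇌ 2 La^3+ + 3 C2O4^2-
Ksp = [La^3+]^2[C2O4^2-]^3
Let s = molar solubility. Then [La^3+] = 2s and [C2O4^2-] = 3s.
So Ksp = (2s)^2 × (3s)^3 = 108s^5
s = (5.6 × 10^-26 / 108)^(1/5) = 3.5 x 10^-6 M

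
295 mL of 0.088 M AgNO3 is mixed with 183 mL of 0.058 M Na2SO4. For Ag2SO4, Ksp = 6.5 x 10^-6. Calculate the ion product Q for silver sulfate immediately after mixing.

Total volume = 295 + 183 = 478 mL.
[Ag^+] = 8.8 x 10^-2 × (295/478) = 5.43 x 10^-2 M
[SO4^2-] = 5.8 x 10^-2 × (183/478) = 2.22 × 10^-2 M
Ag2SO4(s) ⇌ 2 Ag^+ + SO4^2-, so Q = [Ag^+]^2[SO4^2-]
Q = (5.43 × 10^-2)^2(2.22 x 10^-2) = 6.5 x 10^-5
Q > Ksp, so Ag2SO4 will precipitate.

6.5e-5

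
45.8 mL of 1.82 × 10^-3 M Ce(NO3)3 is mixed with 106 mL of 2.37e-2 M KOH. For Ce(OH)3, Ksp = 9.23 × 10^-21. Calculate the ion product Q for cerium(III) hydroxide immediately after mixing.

Total volume = 45.8 + 106 = 151.8 mL.
[Ce^3+] = 1.82 × 10^-3 × (45.8/151.8) = 5.491 × 10^-4 M
[OH^-] = 2.37 x 10^-2 × (106/151.8) = 1.655 × 10^-2 M
Ce(OH)3(s) <=> Ce^3+ + 3 OH^-, so Q = [Ce^3+][OH^-]^3
Q = (5.491 × 10^-4)(1.655 × 10^-2)^3 = 2.49 × 10^-9
Q > Ksp, so Ce(OH)3 will precipitate.

2.49 x 10^-9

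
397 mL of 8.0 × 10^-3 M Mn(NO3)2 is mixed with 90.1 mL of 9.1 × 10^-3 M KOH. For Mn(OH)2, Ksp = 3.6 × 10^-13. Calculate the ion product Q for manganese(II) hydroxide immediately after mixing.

Total volume = 397 + 90.1 = 487.1 mL.
[Mn^2+] = 8.0 x 10^-3 × (397/487.1) = 6.52 × 10^-3 M
[OH^-] = 9.1 × 10^-3 × (90.1/487.1) = 1.68 x 10^-3 M
Mn(OH)2(s) ⇌ Mn^2+ + 2 OH^-, so Q = [Mn^2+][OH^-]^2
Q = (6.52 × 10^-3)(1.68 × 10^-3)^2 = 1.8 × 10^-8
Q > Ksp, so Mn(OH)2 will precipitate.

Q = 1.8e-8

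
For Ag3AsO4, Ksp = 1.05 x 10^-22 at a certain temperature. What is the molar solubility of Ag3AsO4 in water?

Ag3AsO4(s) <=> 3 Ag^+ + AsO4^3-
Ksp = [Ag^+]^3[AsO4^3-]
If s mol/L of Ag3AsO4 dissolves, [Ag^+] = 3s and [AsO4^3-] = s.
So Ksp = (3s)^3 × s = 27s^4
s^4 = 1.05 x 10^-22 / 27, so s = 1.40 × 10^-6 M

1.40e-6 M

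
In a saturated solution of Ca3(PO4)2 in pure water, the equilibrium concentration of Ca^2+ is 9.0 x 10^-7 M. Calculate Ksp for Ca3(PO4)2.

Ca3(PO4)2(s) ⇌ 3 Ca^2+ + 2 PO4^3-
Stoichiometry gives [PO4^3-] = (2/3)[Ca^2+] = 6.00 × 10^-7 M.
Ksp = [Ca^2+]^3[PO4^3-]^2
Ksp = (9.0 × 10^-7)^3 × (6.00 x 10^-7)^2 = 2.6 x 10^-31

Ksp = 2.6e-31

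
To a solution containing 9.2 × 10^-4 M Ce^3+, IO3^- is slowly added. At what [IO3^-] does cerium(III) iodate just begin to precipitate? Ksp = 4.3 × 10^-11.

3.6e-3 M

Ce(IO3)3(s) ⇌ Ce^3+ + 3 IO3^-
Ksp = [Ce^3+][IO3^-]^3
Precipitation begins when Q = Ksp. With [Ce^3+] = 9.2 × 10^-4 M:
4.3 × 10^-11 = (9.2 × 10^-4) × [IO3^-]^3
[IO3^-] = (4.3 × 10^-11 / 9.2 × 10^-4)^(1/3) = 3.6 × 10^-3 M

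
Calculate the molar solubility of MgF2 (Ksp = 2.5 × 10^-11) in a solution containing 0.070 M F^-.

s ≈ 5.1 × 10^-9 M

MgF2(s) ⇌ Mg^2+(aq) + 2 F^-(aq)
Ksp = [Mg^2+][F^-]^2
Let s be the molar solubility in this solution. [Mg^2+] = s, [F^-] = 0.070 + 2s ≈ 0.070 (common-ion effect: F^- is already 0.070 M).
Ksp ≈ s × (0.070)^2
s = 5.1 × 10^-9 M
Check: 2s = 1.0 × 10^-8 ≪ 0.070, so the approximation is valid.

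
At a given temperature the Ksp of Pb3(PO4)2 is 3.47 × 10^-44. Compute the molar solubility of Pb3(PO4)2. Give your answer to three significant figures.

Pb3(PO4)2(s) <=> 3 Pb^2+ + 2 PO4^3-
Ksp = [Pb^2+]^3[PO4^3-]^2
If s mol/L of Pb3(PO4)2 dissolves, [Pb^2+] = 3s and [PO4^3-] = 2s.
Ksp = (3s)^3(2s)^2 = 108s^5
s^5 = 3.47 × 10^-44 / 108, so s = 7.97 × 10^-10 M

s = 7.97 x 10^-10 M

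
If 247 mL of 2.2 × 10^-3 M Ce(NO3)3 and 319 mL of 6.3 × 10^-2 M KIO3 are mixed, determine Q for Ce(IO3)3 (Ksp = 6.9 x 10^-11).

Total volume = 247 + 319 = 566 mL.
[Ce^3+] = 2.2 x 10^-3 × (247/566) = 9.60 × 10^-4 M
[IO3^-] = 6.3 × 10^-2 × (319/566) = 3.55 × 10^-2 M
Ce(IO3)3(s) ⇌ Ce^3+(aq) + 3 IO3^-(aq), so Q = [Ce^3+][IO3^-]^3
Q = (9.60 × 10^-4)(3.55 x 10^-2)^3 = 4.3 × 10^-8
Q > Ksp, so Ce(IO3)3 will precipitate.

4.3e-8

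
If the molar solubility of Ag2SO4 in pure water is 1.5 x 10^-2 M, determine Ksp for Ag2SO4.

Ag2SO4(s) ⇌ 2 Ag^+ + SO4^2-
For each mole of Ag2SO4 that dissolves: [Ag^+] = 2s, [SO4^2-] = s.
Ksp = [Ag^+]^2[SO4^2-]
Ksp = (2s)^2s = 4s^3
With s = 1.5 x 10^-2: Ksp = 1.4 × 10^-5

Ksp ≈ 1.4 × 10^-5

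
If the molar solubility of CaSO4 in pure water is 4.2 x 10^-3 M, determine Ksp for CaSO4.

Ksp = 1.8 × 10^-5

CaSO4(s) ⇌ Ca^2+(aq) + SO4^2-(aq)
Let s = molar solubility. Then [Ca^2+] = s and [SO4^2-] = s.
Ksp = [Ca^2+][SO4^2-]
Ksp = (s)(s) = s^2
Ksp = (4.2 × 10^-3)^2 = 1.8 x 10^-5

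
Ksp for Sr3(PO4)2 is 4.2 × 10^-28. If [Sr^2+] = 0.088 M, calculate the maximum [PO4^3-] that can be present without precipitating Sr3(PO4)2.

7.9 x 10^-13 M

Sr3(PO4)2(s) ⇌ 3 Sr^2+ + 2 PO4^3-
Ksp = [Sr^2+]^3[PO4^3-]^2
Precipitation begins when Q = Ksp. With [Sr^2+] = 0.088 M:
4.2 × 10^-28 = (0.088)^3 × [PO4^3-]^2
[PO4^3-] = (4.2 × 10^-28 / 6.81 x 10^-4)^(1/2) = 7.9 × 10^-13 M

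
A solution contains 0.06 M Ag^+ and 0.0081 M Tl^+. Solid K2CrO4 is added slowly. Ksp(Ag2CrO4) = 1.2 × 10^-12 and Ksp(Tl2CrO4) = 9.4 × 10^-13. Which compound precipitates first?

Precipitation of each salt starts when its ion product equals its Ksp.
For Ag2CrO4: 1.2 × 10^-12 = (0.06)^2 × [CrO4^2-]  ⇒  [CrO4^2-] = 3.3 × 10^-10 M.
For Tl2CrO4: 9.4 × 10^-13 = (0.0081)^2 × [CrO4^2-]  ⇒  [CrO4^2-] = 1.4 × 10^-8 M.
The salt with the lower threshold [CrO4^2-] precipitates first: Ag2CrO4.

Ag2CrO4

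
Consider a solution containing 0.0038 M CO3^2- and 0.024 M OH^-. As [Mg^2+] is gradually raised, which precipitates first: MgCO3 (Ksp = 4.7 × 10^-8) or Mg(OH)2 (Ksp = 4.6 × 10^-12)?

Each salt begins to precipitate when Q = Ksp, i.e. when [Mg^2+] reaches its threshold.
For MgCO3: 4.7 × 10^-8 = 0.0038 × [Mg^2+]  ⇒  [Mg^2+] = 1.2 × 10^-5 M.
For Mg(OH)2: 4.6 × 10^-12 = (0.024)^2 × [Mg^2+]  ⇒  [Mg^2+] = 8.0 × 10^-9 M.
The salt with the lower threshold [Mg^2+] precipitates first: Mg(OH)2.

Mg(OH)2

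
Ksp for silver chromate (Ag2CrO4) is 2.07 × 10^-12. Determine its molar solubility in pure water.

8.03 × 10^-5 M

Ag2CrO4(s) ⇌ 2 Ag^+(aq) + CrO4^2-(aq)
Ksp = [Ag^+]^2[CrO4^2-]
Let s = molar solubility. Then [Ag^+] = 2s and [CrO4^2-] = s.
Ksp = (2s)^2s = 4s^3
s = (2.07 × 10^-12 / 4)^(1/3) = 8.03 × 10^-5 M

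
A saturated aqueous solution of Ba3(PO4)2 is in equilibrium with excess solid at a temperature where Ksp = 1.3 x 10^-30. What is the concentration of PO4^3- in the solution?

Ba3(PO4)2(s) <=> 3 Ba^2+(aq) + 2 PO4^3-(aq)
Ksp = [Ba^2+]^3[PO4^3-]^2
For each mole of Ba3(PO4)2 that dissolves: [Ba^2+] = 3s, [PO4^3-] = 2s.
Substituting: Ksp = (3s)^3(2s)^2 = 108s^5
s^5 = 1.3 x 10^-30 / 108, so s = 4.13 × 10^-7 M
[PO4^3-] = 2s = 8.3 × 10^-7 M

[PO4^3-] = 8.3e-7 M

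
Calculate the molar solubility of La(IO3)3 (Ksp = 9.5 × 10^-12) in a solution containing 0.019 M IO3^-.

La(IO3)3(s) ⇌ La^3+(aq) + 3 IO3^-(aq)
Ksp = [La^3+][IO3^-]^3
If s mol/L dissolves here, [La^3+] = s, [IO3^-] = 0.019 + 3s ≈ 0.019 (Ksp is small, so little additional dissolves).
Ksp ≈ s × (0.019)^3
s = 1.4 x 10^-6 M
Check: 3s = 4.2 × 10^-6 ≪ 0.019, so the approximation is valid.

1.4 x 10^-6 M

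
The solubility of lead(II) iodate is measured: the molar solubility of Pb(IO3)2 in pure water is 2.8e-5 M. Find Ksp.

Pb(IO3)2(s) ⇌ Pb^2+(aq) + 2 IO3^-(aq)
With molar solubility s: [Pb^2+] = s, [IO3^-] = 2s.
Ksp = [Pb^2+][IO3^-]^2
Substituting: Ksp = s(2s)^2 = 4s^3
With s = 2.8 × 10^-5: Ksp = 8.8 x 10^-14

Ksp = 8.8e-14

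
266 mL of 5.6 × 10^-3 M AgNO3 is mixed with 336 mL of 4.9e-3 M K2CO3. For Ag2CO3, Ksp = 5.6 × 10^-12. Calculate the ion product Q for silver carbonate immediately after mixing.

1.7 × 10^-8

Total volume = 266 + 336 = 602 mL.
[Ag^+] = 5.6 × 10^-3 × (266/602) = 2.47 × 10^-3 M
[CO3^2-] = 4.9 × 10^-3 × (336/602) = 2.73 × 10^-3 M
Ag2CO3(s) ⇌ 2 Ag^+ + CO3^2-, so Q = [Ag^+]^2[CO3^2-]
Q = (2.47 x 10^-3)^2(2.73 × 10^-3) = 1.7 x 10^-8
Q > Ksp, so Ag2CO3 will precipitate.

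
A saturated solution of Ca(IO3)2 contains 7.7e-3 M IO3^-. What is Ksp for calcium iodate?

Ca(IO3)2(s) ⇌ Ca^2+ + 2 IO3^-
Stoichiometry gives [Ca^2+] = (1/2)[IO3^-] = 3.85 × 10^-3 M.
Ksp = [Ca^2+][IO3^-]^2
Ksp = 3.85 x 10^-3 × (7.7 × 10^-3)^2 = 2.3 × 10^-7

2.3 × 10^-7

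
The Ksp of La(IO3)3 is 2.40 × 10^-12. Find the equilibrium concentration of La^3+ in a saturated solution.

[La^3+] = 5.46 × 10^-4 M

La(IO3)3(s) ⇌ La^3+ + 3 IO3^-
Ksp = [La^3+][IO3^-]^3
With molar solubility s: [La^3+] = s, [IO3^-] = 3s.
Substituting: Ksp = s(3s)^3 = 27s^4
s^4 = 2.40 × 10^-12 / 27, so s = 5.460 × 10^-4 M
[La^3+] = s = 5.46 × 10^-4 M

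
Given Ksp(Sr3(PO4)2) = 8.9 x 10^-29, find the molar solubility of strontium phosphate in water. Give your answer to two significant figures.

Sr3(PO4)2(s) ⇌ 3 Sr^2+(aq) + 2 PO4^3-(aq)
Ksp = [Sr^2+]^3[PO4^3-]^2
With molar solubility s: [Sr^2+] = 3s, [PO4^3-] = 2s.
Substituting: Ksp = (3s)^3(2s)^2 = 108s^5
Solving, s = (8.9 x 10^-29/108)^(1/5) = 9.6 × 10^-7 M

s ≈ 9.6 × 10^-7 M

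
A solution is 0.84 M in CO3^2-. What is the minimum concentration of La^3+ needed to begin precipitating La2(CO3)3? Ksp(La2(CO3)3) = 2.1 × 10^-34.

[La^3+] = 1.9e-17 M

La2(CO3)3(s) <=> 2 La^3+(aq) + 3 CO3^2-(aq)
Ksp = [La^3+]^2[CO3^2-]^3
Precipitation begins when Q = Ksp. With [CO3^2-] = 0.84 M:
2.1 × 10^-34 = (0.84)^3 × [La^3+]^2
[La^3+] = (2.1 × 10^-34 / 5.93 × 10^-1)^(1/2) = 1.9 × 10^-17 M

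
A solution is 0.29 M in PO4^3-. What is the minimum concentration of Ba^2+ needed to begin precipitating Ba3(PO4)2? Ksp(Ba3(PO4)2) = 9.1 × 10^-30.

[Ba^2+] ≈ 4.8 × 10^-10 M

Ba3(PO4)2(s) ⇌ 3 Ba^2+ + 2 PO4^3-
Ksp = [Ba^2+]^3[PO4^3-]^2
Precipitation begins when Q = Ksp. With [PO4^3-] = 0.29 M:
9.1 × 10^-30 = (0.29)^2 × [Ba^2+]^3
[Ba^2+] = (9.1 × 10^-30 / 8.41 × 10^-2)^(1/3) = 4.8 x 10^-10 M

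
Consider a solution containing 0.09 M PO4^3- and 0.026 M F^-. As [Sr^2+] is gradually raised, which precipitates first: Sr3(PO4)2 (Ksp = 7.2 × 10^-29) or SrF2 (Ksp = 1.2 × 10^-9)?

Sr3(PO4)2

Precipitation of each salt starts when its ion product equals its Ksp.
For Sr3(PO4)2: 7.2 × 10^-29 = (0.09)^2 × [Sr^2+]^3  ⇒  [Sr^2+] = 2.1 × 10^-9 M.
For SrF2: 1.2 × 10^-9 = (0.026)^2 × [Sr^2+]  ⇒  [Sr^2+] = 1.8 x 10^-6 M.
The salt with the lower threshold [Sr^2+] precipitates first: Sr3(PO4)2.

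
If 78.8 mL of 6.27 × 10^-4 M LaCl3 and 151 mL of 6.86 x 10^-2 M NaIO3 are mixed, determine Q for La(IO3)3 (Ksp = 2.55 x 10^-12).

1.97 x 10^-8

Total volume = 78.8 + 151 = 229.8 mL.
[La^3+] = 6.27 × 10^-4 × (78.8/229.8) = 2.150 × 10^-4 M
[IO3^-] = 6.86 x 10^-2 × (151/229.8) = 4.508 x 10^-2 M
La(IO3)3(s) ⇌ La^3+(aq) + 3 IO3^-(aq), so Q = [La^3+][IO3^-]^3
Q = (2.150 × 10^-4)(4.508 × 10^-2)^3 = 1.97 x 10^-8
Q > Ksp, so La(IO3)3 will precipitate.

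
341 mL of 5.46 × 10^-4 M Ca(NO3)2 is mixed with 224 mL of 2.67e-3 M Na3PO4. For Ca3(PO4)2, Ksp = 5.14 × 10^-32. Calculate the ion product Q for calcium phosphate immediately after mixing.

Total volume = 341 + 224 = 565 mL.
[Ca^2+] = 5.46 × 10^-4 × (341/565) = 3.295 × 10^-4 M
[PO4^3-] = 2.67 × 10^-3 × (224/565) = 1.059 × 10^-3 M
Ca3(PO4)2(s) ⇌ 3 Ca^2+(aq) + 2 PO4^3-(aq), so Q = [Ca^2+]^3[PO4^3-]^2
Q = (3.295 x 10^-4)^3(1.059 x 10^-3)^2 = 4.01 × 10^-17
Q > Ksp, so Ca3(PO4)2 will precipitate.

4.01 × 10^-17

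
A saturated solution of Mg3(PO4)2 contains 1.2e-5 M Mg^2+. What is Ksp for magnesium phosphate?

Mg3(PO4)2(s) ⇌ 3 Mg^2+(aq) + 2 PO4^3-(aq)
Stoichiometry gives [PO4^3-] = (2/3)[Mg^2+] = 8.00 × 10^-6 M.
Ksp = [Mg^2+]^3[PO4^3-]^2
Ksp = (1.2 × 10^-5)^3 × (8.00 × 10^-6)^2 = 1.1 × 10^-25

Ksp = 1.1 x 10^-25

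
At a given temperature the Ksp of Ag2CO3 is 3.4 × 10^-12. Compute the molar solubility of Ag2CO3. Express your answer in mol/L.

Ag2CO3(s) ⇌ 2 Ag^+ + CO3^2-
Ksp = [Ag^+]^2[CO3^2-]
Let s = molar solubility. Then [Ag^+] = 2s and [CO3^2-] = s.
Substituting: Ksp = (2s)^2s = 4s^3
s = (3.4 × 10^-12 / 4)^(1/3) = 9.5 × 10^-5 M

9.5 x 10^-5 M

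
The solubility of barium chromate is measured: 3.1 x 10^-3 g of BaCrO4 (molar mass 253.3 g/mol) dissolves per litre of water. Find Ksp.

1.5e-10

Molar solubility s = (3.1 x 10^-3 g/L) / (253.3 g/mol) = 1.22 × 10^-5 M.
BaCrO4(s) ⇌ Ba^2+ + CrO4^2-
If s mol/L of BaCrO4 dissolves, [Ba^2+] = s and [CrO4^2-] = s.
Ksp = [Ba^2+][CrO4^2-]
Ksp = (s)(s) = s^2
Ksp = (1.22 × 10^-5)^2 = 1.5 x 10^-10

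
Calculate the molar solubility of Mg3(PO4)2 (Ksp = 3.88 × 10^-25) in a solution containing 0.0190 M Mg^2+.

Mg3(PO4)2(s) ⇌ 3 Mg^2+ + 2 PO4^3-
Ksp = [Mg^2+]^3[PO4^3-]^2
Let s be the molar solubility in this solution. [Mg^2+] = 0.0190 + 3s ≈ 0.0190, [PO4^3-] = 2s (since the Mg^2+ already present dominates).
Ksp ≈ (0.0190)^3 × (2s)^2
s = 1.19 × 10^-10 M
Check: 3s = 3.6 × 10^-10 ≪ 0.0190, so the approximation is valid.

1.19 × 10^-10 M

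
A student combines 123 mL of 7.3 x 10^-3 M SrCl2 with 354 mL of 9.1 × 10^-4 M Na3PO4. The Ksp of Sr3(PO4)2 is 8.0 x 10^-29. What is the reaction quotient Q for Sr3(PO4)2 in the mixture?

Total volume = 123 + 354 = 477 mL.
[Sr^2+] = 7.3 x 10^-3 × (123/477) = 1.88 x 10^-3 M
[PO4^3-] = 9.1 × 10^-4 × (354/477) = 6.75 × 10^-4 M
Sr3(PO4)2(s) ⇌ 3 Sr^2+ + 2 PO4^3-, so Q = [Sr^2+]^3[PO4^3-]^2
Q = (1.88 × 10^-3)^3(6.75 × 10^-4)^2 = 3.0 × 10^-15
Q > Ksp, so Sr3(PO4)2 will precipitate.

Q ≈ 3.0e-15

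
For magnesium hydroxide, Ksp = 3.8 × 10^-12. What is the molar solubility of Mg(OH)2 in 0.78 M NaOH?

Mg(OH)2(s) ⇌ Mg^2+(aq) + 2 OH^-(aq)
Ksp = [Mg^2+][OH^-]^2
Let s be the molar solubility in this solution. [Mg^2+] = s, [OH^-] = 0.78 + 2s ≈ 0.78 (Ksp is small, so little additional dissolves).
Ksp ≈ s × (0.78)^2
s = 6.2 x 10^-12 M
Check: 2s = 1.2 × 10^-11 ≪ 0.78, so the approximation is valid.

s ≈ 6.2 x 10^-12 M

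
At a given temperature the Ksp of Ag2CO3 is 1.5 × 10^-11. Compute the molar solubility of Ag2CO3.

Ag2CO3(s) ⇌ 2 Ag^+ + CO3^2-
Ksp = [Ag^+]^2[CO3^2-]
If s mol/L of Ag2CO3 dissolves, [Ag^+] = 2s and [CO3^2-] = s.
Substituting: Ksp = (2s)^2s = 4s^3
s = (1.5 × 10^-11 / 4)^(1/3) = 1.6 × 10^-4 M

s = 1.6 × 10^-4 M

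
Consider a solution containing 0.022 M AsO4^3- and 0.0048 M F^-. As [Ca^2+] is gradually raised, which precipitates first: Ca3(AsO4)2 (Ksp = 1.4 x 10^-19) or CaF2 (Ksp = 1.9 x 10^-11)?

CaF2

Each salt begins to precipitate when Q = Ksp, i.e. when [Ca^2+] reaches its threshold.
For Ca3(AsO4)2: 1.4 x 10^-19 = (0.022)^2 × [Ca^2+]^3  ⇒  [Ca^2+] = 6.6 × 10^-6 M.
For CaF2: 1.9 x 10^-11 = (0.0048)^2 × [Ca^2+]  ⇒  [Ca^2+] = 8.2 x 10^-7 M.
The salt with the lower threshold [Ca^2+] precipitates first: CaF2.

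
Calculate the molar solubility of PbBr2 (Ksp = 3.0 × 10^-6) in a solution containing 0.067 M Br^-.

6.7e-4 M

PbBr2(s) ⇌ Pb^2+(aq) + 2 Br^-(aq)
Ksp = [Pb^2+][Br^-]^2
Let s = moles of PbBr2 that dissolve per litre. [Pb^2+] = s, [Br^-] = 0.067 + 2s ≈ 0.067 (common-ion effect: Br^- is already 0.067 M).
Ksp ≈ s × (0.067)^2
s = 6.7 x 10^-4 M
Check: 2s = 1.3 × 10^-3 ≪ 0.067, so the approximation is valid.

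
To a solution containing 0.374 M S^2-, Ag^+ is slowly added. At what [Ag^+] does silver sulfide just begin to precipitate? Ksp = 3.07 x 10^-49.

Ag2S(s) ⇌ 2 Ag^+(aq) + S^2-(aq)
Ksp = [Ag^+]^2[S^2-]
Precipitation begins when Q = Ksp. With [S^2-] = 0.374 M:
3.07 x 10^-49 = (0.374) × [Ag^+]^2
[Ag^+] = (3.07 x 10^-49 / 3.74 × 10^-1)^(1/2) = 9.06 × 10^-25 M

[Ag^+] ≈ 9.06 × 10^-25 M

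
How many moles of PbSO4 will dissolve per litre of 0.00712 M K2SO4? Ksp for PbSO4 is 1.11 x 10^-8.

PbSO4(s) ⇌ Pb^2+(aq) + SO4^2-(aq)
Ksp = [Pb^2+][SO4^2-]
Let s be the molar solubility in this solution. [Pb^2+] = s, [SO4^2-] = 0.00712 + s ≈ 0.00712 (since SO4^2- from K2SO4 dominates).
Ksp ≈ s × 0.00712
s = 1.56 × 10^-6 M
Check: s = 1.6 × 10^-6 ≪ 0.00712, so the approximation is valid.

1.56 × 10^-6 M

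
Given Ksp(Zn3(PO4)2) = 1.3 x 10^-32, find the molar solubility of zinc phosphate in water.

Zn3(PO4)2(s) <=> 3 Zn^2+(aq) + 2 PO4^3-(aq)
Ksp = [Zn^2+]^3[PO4^3-]^2
If s mol/L of Zn3(PO4)2 dissolves, [Zn^2+] = 3s and [PO4^3-] = 2s.
Ksp = (3s)^3(2s)^2 = 108s^5
s^5 = 1.3 x 10^-32 / 108, so s = 1.6 × 10^-7 M

s ≈ 1.6 × 10^-7 M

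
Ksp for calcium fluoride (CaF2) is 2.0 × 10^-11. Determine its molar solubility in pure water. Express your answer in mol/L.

CaF2(s) <=> Ca^2+(aq) + 2 F^-(aq)
Ksp = [Ca^2+][F^-]^2
Let s = molar solubility. Then [Ca^2+] = s and [F^-] = 2s.
Substituting: Ksp = s(2s)^2 = 4s^3
s = (2.0 × 10^-11 / 4)^(1/3) = 1.7 × 10^-4 M

s ≈ 1.7 x 10^-4 M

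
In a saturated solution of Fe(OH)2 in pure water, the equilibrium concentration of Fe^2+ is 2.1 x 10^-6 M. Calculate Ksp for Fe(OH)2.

Ksp = 3.7 × 10^-17

Fe(OH)2(s) <=> Fe^2+(aq) + 2 OH^-(aq)
Stoichiometry gives [OH^-] = (2/1)[Fe^2+] = 4.20 × 10^-6 M.
Ksp = [Fe^2+][OH^-]^2
Ksp = 2.1 × 10^-6 × (4.20 × 10^-6)^2 = 3.7 × 10^-17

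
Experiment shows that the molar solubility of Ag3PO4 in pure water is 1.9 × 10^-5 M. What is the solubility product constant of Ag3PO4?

3.5 × 10^-18

Ag3PO4(s) <=> 3 Ag^+ + PO4^3-
For each mole of Ag3PO4 that dissolves: [Ag^+] = 3s, [PO4^3-] = s.
Ksp = [Ag^+]^3[PO4^3-]
Substituting: Ksp = (3s)^3s = 27s^4
Ksp = 27 × (1.9 × 10^-5)^4 = 3.5 x 10^-18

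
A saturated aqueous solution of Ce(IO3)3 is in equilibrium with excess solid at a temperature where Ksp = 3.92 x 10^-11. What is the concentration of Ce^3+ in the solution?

Ce(IO3)3(s) <=> Ce^3+ + 3 IO3^-
Ksp = [Ce^3+][IO3^-]^3
Let s = molar solubility. Then [Ce^3+] = s and [IO3^-] = 3s.
Substituting: Ksp = s(3s)^3 = 27s^4
Solving, s = (3.92 x 10^-11/27)^(1/4) = 1.098 × 10^-3 M
[Ce^3+] = s = 1.10 × 10^-3 M

[Ce^3+] = 1.10 x 10^-3 M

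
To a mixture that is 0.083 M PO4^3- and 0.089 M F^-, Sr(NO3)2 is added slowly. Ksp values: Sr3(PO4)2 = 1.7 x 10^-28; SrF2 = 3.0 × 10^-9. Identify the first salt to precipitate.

Sr3(PO4)2

Precipitation of each salt starts when its ion product equals its Ksp.
For Sr3(PO4)2: 1.7 x 10^-28 = (0.083)^2 × [Sr^2+]^3  ⇒  [Sr^2+] = 2.9 x 10^-9 M.
For SrF2: 3.0 × 10^-9 = (0.089)^2 × [Sr^2+]  ⇒  [Sr^2+] = 3.8 × 10^-7 M.
The salt with the lower threshold [Sr^2+] precipitates first: Sr3(PO4)2.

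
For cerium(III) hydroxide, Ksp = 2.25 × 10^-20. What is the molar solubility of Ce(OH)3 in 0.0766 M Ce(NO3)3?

Ce(OH)3(s) <=> Ce^3+(aq) + 3 OH^-(aq)
Ksp = [Ce^3+][OH^-]^3
Let s be the molar solubility in this solution. [Ce^3+] = 0.0766 + s ≈ 0.0766, [OH^-] = 3s (since Ce^3+ from Ce(NO3)3 dominates).
Ksp ≈ 0.0766 × (3s)^3
s = 2.22 x 10^-7 M
Check: s = 2.2 x 10^-7 ≪ 0.0766, so the approximation is valid.

2.22 × 10^-7 M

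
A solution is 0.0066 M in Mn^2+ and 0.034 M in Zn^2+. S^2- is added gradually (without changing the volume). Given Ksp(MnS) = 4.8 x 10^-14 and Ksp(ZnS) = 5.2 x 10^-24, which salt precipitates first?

ZnS

Precipitation of each salt starts when its ion product equals its Ksp.
For MnS: 4.8 x 10^-14 = 0.0066 × [S^2-]  ⇒  [S^2-] = 7.3 × 10^-12 M.
For ZnS: 5.2 x 10^-24 = 0.034 × [S^2-]  ⇒  [S^2-] = 1.5 × 10^-22 M.
The salt with the lower threshold [S^2-] precipitates first: ZnS.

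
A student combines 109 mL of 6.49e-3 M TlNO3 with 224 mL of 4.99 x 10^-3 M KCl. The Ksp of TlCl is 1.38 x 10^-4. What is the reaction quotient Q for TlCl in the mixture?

Q ≈ 7.13 × 10^-6

Total volume = 109 + 224 = 333 mL.
[Tl^+] = 6.49 × 10^-3 × (109/333) = 2.124 × 10^-3 M
[Cl^-] = 4.99 x 10^-3 × (224/333) = 3.357 x 10^-3 M
TlCl(s) ⇌ Tl^+ + Cl^-, so Q = [Tl^+][Cl^-]
Q = (2.124 × 10^-3)(3.357 × 10^-3) = 7.13 × 10^-6
Q < Ksp, so no precipitate of TlCl forms.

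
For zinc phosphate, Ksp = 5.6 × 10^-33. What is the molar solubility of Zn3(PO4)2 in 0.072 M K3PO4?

Zn3(PO4)2(s) ⇌ 3 Zn^2+ + 2 PO4^3-
Ksp = [Zn^2+]^3[PO4^3-]^2
If s mol/L dissolves here, [Zn^2+] = 3s, [PO4^3-] = 0.072 + 2s ≈ 0.072 (Ksp is small, so little additional dissolves).
Ksp ≈ (3s)^3 × (0.072)^2
s = 3.4 × 10^-11 M
Check: 2s = 6.8 × 10^-11 ≪ 0.072, so the approximation is valid.

s ≈ 3.4 × 10^-11 M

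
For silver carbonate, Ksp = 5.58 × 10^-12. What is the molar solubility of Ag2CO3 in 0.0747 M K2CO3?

Ag2CO3(s) ⇌ 2 Ag^+ + CO3^2-
Ksp = [Ag^+]^2[CO3^2-]
If s mol/L dissolves here, [Ag^+] = 2s, [CO3^2-] = 0.0747 + s ≈ 0.0747 (since CO3^2- from K2CO3 dominates).
Ksp ≈ (2s)^2 × 0.0747
s = 4.32 × 10^-6 M
Check: s = 4.3 × 10^-6 ≪ 0.0747, so the approximation is valid.

s = 4.32 × 10^-6 M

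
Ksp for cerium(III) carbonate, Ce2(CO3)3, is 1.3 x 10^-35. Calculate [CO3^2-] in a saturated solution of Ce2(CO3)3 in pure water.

1.2e-7 M

Ce2(CO3)3(s) ⇌ 2 Ce^3+ + 3 CO3^2-
Ksp = [Ce^3+]^2[CO3^2-]^3
Let s = molar solubility. Then [Ce^3+] = 2s and [CO3^2-] = 3s.
So Ksp = (2s)^2 × (3s)^3 = 108s^5
s = (1.3 x 10^-35 / 108)^(1/5) = 4.13 × 10^-8 M
[CO3^2-] = 3s = 1.2 x 10^-7 M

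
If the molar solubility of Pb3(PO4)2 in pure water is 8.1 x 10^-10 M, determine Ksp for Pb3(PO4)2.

Pb3(PO4)2(s) <=> 3 Pb^2+(aq) + 2 PO4^3-(aq)
Let s = molar solubility. Then [Pb^2+] = 3s and [PO4^3-] = 2s.
Ksp = [Pb^2+]^3[PO4^3-]^2
So Ksp = (3s)^3 × (2s)^2 = 108s^5
Ksp = 108 × (8.1 × 10^-10)^5 = 3.8 x 10^-44

Ksp ≈ 3.8 × 10^-44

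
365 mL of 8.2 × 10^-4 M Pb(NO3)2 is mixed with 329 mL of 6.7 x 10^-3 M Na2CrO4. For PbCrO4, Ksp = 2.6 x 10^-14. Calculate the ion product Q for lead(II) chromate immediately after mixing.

1.4 × 10^-6

Total volume = 365 + 329 = 694 mL.
[Pb^2+] = 8.2 x 10^-4 × (365/694) = 4.31 × 10^-4 M
[CrO4^2-] = 6.7 × 10^-3 × (329/694) = 3.18 × 10^-3 M
PbCrO4(s) ⇌ Pb^2+ + CrO4^2-, so Q = [Pb^2+][CrO4^2-]
Q = (4.31 × 10^-4)(3.18 × 10^-3) = 1.4 x 10^-6
Q > Ksp, so PbCrO4 will precipitate.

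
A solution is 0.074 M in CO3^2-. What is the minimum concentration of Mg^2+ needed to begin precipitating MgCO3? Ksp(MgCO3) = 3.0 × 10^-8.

[Mg^2+] = 4.1 × 10^-7 M

MgCO3(s) ⇌ Mg^2+ + CO3^2-
Ksp = [Mg^2+][CO3^2-]
Precipitation begins when Q = Ksp. With [CO3^2-] = 0.074 M:
3.0 × 10^-8 = (0.074) × [Mg^2+]
[Mg^2+] = (3.0 × 10^-8 / 7.4 × 10^-2) = 4.1 × 10^-7 M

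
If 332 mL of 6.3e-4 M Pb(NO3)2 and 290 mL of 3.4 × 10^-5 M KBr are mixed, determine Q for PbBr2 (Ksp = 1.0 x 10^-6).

Q ≈ 8.5 x 10^-14

Total volume = 332 + 290 = 622 mL.
[Pb^2+] = 6.3 × 10^-4 × (332/622) = 3.36 × 10^-4 M
[Br^-] = 3.4 × 10^-5 × (290/622) = 1.59 x 10^-5 M
PbBr2(s) <=> Pb^2+(aq) + 2 Br^-(aq), so Q = [Pb^2+][Br^-]^2
Q = (3.36 x 10^-4)(1.59 × 10^-5)^2 = 8.5 × 10^-14
Q < Ksp, so no precipitate of PbBr2 forms.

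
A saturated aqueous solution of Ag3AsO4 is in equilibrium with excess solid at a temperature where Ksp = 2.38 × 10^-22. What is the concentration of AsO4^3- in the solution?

Ag3AsO4(s) ⇌ 3 Ag^+ + AsO4^3-
Ksp = [Ag^+]^3[AsO4^3-]
Let s = molar solubility. Then [Ag^+] = 3s and [AsO4^3-] = s.
Ksp = (3s)^3s = 27s^4
s^4 = 2.38 × 10^-22 / 27, so s = 1.723 x 10^-6 M
[AsO4^3-] = s = 1.72 × 10^-6 M

[AsO4^3-] ≈ 1.72 × 10^-6 M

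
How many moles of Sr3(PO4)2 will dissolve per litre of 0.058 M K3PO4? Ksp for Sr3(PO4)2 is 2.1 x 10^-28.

s ≈ 1.3 × 10^-9 M

Sr3(PO4)2(s) <=> 3 Sr^2+ + 2 PO4^3-
Ksp = [Sr^2+]^3[PO4^3-]^2
If s mol/L dissolves here, [Sr^2+] = 3s, [PO4^3-] = 0.058 + 2s ≈ 0.058 (Ksp is small, so little additional dissolves).
Ksp ≈ (3s)^3 × (0.058)^2
s = 1.3 x 10^-9 M
Check: 2s = 2.6 × 10^-9 ≪ 0.058, so the approximation is valid.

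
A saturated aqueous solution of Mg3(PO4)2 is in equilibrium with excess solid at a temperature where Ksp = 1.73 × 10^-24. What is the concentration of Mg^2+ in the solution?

[Mg^2+] ≈ 2.08 × 10^-5 M

Mg3(PO4)2(s) ⇌ 3 Mg^2+(aq) + 2 PO4^3-(aq)
Ksp = [Mg^2+]^3[PO4^3-]^2
With molar solubility s: [Mg^2+] = 3s, [PO4^3-] = 2s.
Substituting: Ksp = (3s)^3(2s)^2 = 108s^5
s = (1.73 × 10^-24 / 108)^(1/5) = 6.933 x 10^-6 M
[Mg^2+] = 3s = 2.08 × 10^-5 M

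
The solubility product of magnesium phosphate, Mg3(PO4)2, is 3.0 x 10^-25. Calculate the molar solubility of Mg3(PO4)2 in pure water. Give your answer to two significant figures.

s ≈ 4.9 x 10^-6 M

Mg3(PO4)2(s) <=> 3 Mg^2+ + 2 PO4^3-
Ksp = [Mg^2+]^3[PO4^3-]^2
With molar solubility s: [Mg^2+] = 3s, [PO4^3-] = 2s.
Ksp = (3s)^3(2s)^2 = 108s^5
s = (3.0 x 10^-25 / 108)^(1/5) = 4.9 × 10^-6 M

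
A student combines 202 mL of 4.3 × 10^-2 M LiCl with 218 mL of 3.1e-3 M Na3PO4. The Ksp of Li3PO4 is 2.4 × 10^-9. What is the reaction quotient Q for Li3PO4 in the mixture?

Total volume = 202 + 218 = 420 mL.
[Li^+] = 4.3 × 10^-2 × (202/420) = 2.07 × 10^-2 M
[PO4^3-] = 3.1 x 10^-3 × (218/420) = 1.61 × 10^-3 M
Li3PO4(s) ⇌ 3 Li^+(aq) + PO4^3-(aq), so Q = [Li^+]^3[PO4^3-]
Q = (2.07 × 10^-2)^3(1.61 × 10^-3) = 1.4 × 10^-8
Q > Ksp, so Li3PO4 will precipitate.

1.4 × 10^-8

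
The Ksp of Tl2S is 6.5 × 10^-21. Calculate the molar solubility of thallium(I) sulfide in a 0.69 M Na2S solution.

Tl2S(s) ⇌ 2 Tl^+ + S^2-
Ksp = [Tl^+]^2[S^2-]
If s mol/L dissolves here, [Tl^+] = 2s, [S^2-] = 0.69 + s ≈ 0.69 (common-ion effect: S^2- is already 0.69 M).
Ksp ≈ (2s)^2 × 0.69
s = 4.9 x 10^-11 M
Check: s = 4.9 × 10^-11 ≪ 0.69, so the approximation is valid.

s = 4.9 x 10^-11 M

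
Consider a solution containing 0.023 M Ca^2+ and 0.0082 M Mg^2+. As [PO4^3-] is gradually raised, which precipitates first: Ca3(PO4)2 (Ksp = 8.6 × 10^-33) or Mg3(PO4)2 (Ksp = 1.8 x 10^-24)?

Ca3(PO4)2

Each salt begins to precipitate when Q = Ksp, i.e. when [PO4^3-] reaches its threshold.
For Ca3(PO4)2: 8.6 × 10^-33 = (0.023)^3 × [PO4^3-]^2  ⇒  [PO4^3-] = 2.7 × 10^-14 M.
For Mg3(PO4)2: 1.8 x 10^-24 = (0.0082)^3 × [PO4^3-]^2  ⇒  [PO4^3-] = 1.8 × 10^-9 M.
The salt with the lower threshold [PO4^3-] precipitates first: Ca3(PO4)2.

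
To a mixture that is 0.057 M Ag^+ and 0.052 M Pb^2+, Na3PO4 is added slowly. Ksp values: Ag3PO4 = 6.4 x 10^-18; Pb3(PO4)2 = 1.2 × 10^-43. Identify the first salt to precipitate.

Each salt begins to precipitate when Q = Ksp, i.e. when [PO4^3-] reaches its threshold.
For Ag3PO4: 6.4 x 10^-18 = (0.057)^3 × [PO4^3-]  ⇒  [PO4^3-] = 3.5 × 10^-14 M.
For Pb3(PO4)2: 1.2 × 10^-43 = (0.052)^3 × [PO4^3-]^2  ⇒  [PO4^3-] = 2.9 x 10^-20 M.
The salt with the lower threshold [PO4^3-] precipitates first: Pb3(PO4)2.

Pb3(PO4)2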